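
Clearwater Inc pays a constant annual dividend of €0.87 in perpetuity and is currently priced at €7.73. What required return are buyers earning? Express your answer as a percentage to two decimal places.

P = C/r ⇒ r = C/P = €0.87/€7.73 = 0.112549

11.25%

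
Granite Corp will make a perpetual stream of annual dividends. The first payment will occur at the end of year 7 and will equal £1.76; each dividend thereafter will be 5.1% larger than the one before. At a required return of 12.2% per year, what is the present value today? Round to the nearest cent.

£12.43

Value at end of year 6: C₁ / (r − g) = £1.76 / (0.122 − 0.051) = £24.7887
Discount to today: PV = £24.7887 / (1 + 0.122)^6 = £24.7887 / 1.995065 = £12.43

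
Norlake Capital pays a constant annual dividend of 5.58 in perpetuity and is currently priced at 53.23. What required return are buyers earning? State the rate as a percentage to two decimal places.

10.48%

P = C/r ⇒ r = C/P = 5.58/53.23 = 0.104828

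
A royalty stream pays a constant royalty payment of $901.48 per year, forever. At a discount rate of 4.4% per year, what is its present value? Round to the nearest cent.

$20488.18

Level perpetuity: PV = C / r = $901.48 / 0.044 = $20,488.18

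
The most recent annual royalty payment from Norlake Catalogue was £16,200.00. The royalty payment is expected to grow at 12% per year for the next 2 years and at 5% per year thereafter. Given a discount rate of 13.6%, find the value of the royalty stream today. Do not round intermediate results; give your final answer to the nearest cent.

£223977.07

D_1 = 18144.00000
D_2 = 20321.28000
Terminal value at year 2: TV = D_2×(1+g_2)/(r−g_2) = 21337.34400/0.086 = 248108.65116
P_0 = D_1/(1+r)^1 + D_2/(1+r)^2 + TV/(1+r)^2
    = 15971.83099 + 15746.87562 + 192258.36513 = 223977.07173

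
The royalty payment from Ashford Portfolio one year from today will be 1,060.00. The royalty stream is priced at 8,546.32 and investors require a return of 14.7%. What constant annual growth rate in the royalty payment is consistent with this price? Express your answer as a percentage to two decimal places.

2.30%

P = D₁/(r−g) ⇒ g = r − D₁/P = 0.147 − 1,060.00/8,546.32 = 0.022970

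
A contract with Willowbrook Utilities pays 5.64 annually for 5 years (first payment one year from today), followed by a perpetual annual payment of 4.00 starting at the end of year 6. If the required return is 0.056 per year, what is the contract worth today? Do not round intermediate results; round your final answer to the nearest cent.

PV of 5-year annuity: 5.64 × [1 − (1+0.056)^−5] / 0.056 = 24.01850
Perpetuity value at year 5: 4.00 / 0.056 = 71.42857
PV of perpetuity: 71.42857 / (1+0.056)^5 = 54.39417
Total PV = 24.01850 + 54.39417 = 78.41268

78.41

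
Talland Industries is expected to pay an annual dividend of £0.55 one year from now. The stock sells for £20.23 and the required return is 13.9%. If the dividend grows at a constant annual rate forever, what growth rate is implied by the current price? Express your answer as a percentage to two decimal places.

P = D₁/(r−g) ⇒ g = r − D₁/P = 0.139 − £0.55/£20.23 = 0.111813

11.18%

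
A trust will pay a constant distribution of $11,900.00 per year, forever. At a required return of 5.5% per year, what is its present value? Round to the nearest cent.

$216363.64

Level perpetuity: PV = C / r = $11,900.00 / 0.055 = $216,363.64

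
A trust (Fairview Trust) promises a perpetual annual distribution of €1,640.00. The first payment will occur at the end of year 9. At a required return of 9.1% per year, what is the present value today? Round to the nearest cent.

€8978.51

Value at end of year 8: C / r = €1,640.00 / 0.091 = €18,021.9780
Discount to today: PV = €18,021.9780 / (1 + 0.091)^8 = €18,021.9780 / 2.007234 = €8,978.51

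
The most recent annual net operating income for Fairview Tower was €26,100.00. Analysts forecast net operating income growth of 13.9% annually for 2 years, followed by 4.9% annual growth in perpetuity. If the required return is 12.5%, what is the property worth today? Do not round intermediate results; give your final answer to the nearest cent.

€422449.11

D_1 = 29727.90000
D_2 = 33860.07810
Terminal value at year 2: TV = D_2×(1+g_2)/(r−g_2) = 35519.22193/0.076 = 467358.18325
P_0 = D_1/(1+r)^1 + D_2/(1+r)^2 + TV/(1+r)^2
    = 26424.80000 + 26753.64196 + 369270.66331 = 422449.10526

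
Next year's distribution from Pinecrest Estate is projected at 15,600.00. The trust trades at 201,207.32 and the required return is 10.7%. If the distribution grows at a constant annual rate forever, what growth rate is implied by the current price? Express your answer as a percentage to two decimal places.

2.95%

P = D₁/(r−g) ⇒ g = r − D₁/P = 0.107 − 15,600.00/201,207.32 = 0.029468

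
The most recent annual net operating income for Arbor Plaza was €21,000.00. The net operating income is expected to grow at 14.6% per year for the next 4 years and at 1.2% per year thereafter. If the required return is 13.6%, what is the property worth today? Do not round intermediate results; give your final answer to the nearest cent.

D_1 = 24066.00000
D_2 = 27579.63600
D_3 = 31606.26286
D_4 = 36220.77723
Terminal value at year 4: TV = D_4×(1+g_2)/(r−g_2) = 36655.42656/0.124 = 295608.27871
P_0 = D_1/(1+r)^1 + D_2/(1+r)^2 + D_3/(1+r)^3 + D_4/(1+r)^4 + TV/(1+r)^4
    = 21184.85915 + 21371.34559 + 21559.47363 + 21749.25773 + 177502.00665 = 263366.94276

€263366.94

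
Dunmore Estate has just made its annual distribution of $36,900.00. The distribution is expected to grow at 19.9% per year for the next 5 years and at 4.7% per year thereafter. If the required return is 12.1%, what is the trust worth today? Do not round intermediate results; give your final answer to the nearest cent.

$957595.56

D_1 = 44243.10000
D_2 = 53047.47690
D_3 = 63603.92480
D_4 = 76261.10584
D_5 = 91437.06590
Terminal value at year 5: TV = D_5×(1+g_2)/(r−g_2) = 95734.60800/0.074 = 1293710.91889
P_0 = D_1/(1+r)^1 + D_2/(1+r)^2 + D_3/(1+r)^3 + D_4/(1+r)^4 + D_5/(1+r)^5 + TV/(1+r)^5
    = 39467.52899 + 42213.70853 + 45150.96925 + 48292.60672 + 51652.84162 + 730817.90773 = 957595.56283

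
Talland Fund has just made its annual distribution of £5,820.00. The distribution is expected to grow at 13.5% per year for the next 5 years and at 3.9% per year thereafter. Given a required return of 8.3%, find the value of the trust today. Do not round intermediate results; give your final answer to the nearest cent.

D_1 = 6605.70000
D_2 = 7497.46950
D_3 = 8509.62788
D_4 = 9658.42765
D_5 = 10962.31538
Terminal value at year 5: TV = D_5×(1+g_2)/(r−g_2) = 11389.84568/0.044 = 258860.12906
P_0 = D_1/(1+r)^1 + D_2/(1+r)^2 + D_3/(1+r)^3 + D_4/(1+r)^4 + D_5/(1+r)^5 + TV/(1+r)^5
    = 6099.44598 + 6392.30950 + 6699.23480 + 7020.89704 + 7358.00382 + 173749.22665 = 207319.11780

£207319.12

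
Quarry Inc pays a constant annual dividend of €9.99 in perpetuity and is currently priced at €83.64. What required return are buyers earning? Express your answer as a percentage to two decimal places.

11.94%

P = C/r ⇒ r = C/P = €9.99/€83.64 = 0.119440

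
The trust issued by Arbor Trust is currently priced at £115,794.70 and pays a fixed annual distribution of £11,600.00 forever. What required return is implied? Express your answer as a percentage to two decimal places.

P = C/r ⇒ r = C/P = £11,600.00/£115,794.70 = 0.100177

10.02%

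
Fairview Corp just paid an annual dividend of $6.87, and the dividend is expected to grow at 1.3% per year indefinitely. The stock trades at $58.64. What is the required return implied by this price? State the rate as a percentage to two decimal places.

13.17%

D₁ = $6.87 × 1.013 = $6.9593
P = D₁/(r − g) ⇒ r = D₁/P + g = $6.9593/$58.64 + 0.013 = 0.118679 + 0.013 = 0.131679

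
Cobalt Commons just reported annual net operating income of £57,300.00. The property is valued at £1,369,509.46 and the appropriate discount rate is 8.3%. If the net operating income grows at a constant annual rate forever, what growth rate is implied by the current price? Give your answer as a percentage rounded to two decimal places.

P = D₀(1+g)/(r−g) ⇒ P(r−g) = D₀(1+g) ⇒ g(P+D₀) = P·r − D₀
g = (P·r − D₀)/(P + D₀) = (£1,369,509.46×0.083 − £57,300.00) / (£1,369,509.46 + £57,300.00) = 0.039507

3.95%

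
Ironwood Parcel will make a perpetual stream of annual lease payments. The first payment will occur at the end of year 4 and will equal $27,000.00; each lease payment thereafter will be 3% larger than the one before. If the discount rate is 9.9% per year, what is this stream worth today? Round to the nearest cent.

Value at end of year 3: C₁ / (r − g) = $27,000.00 / (0.099 − 0.03) = $391,304.3478
Discount to today: PV = $391,304.3478 / (1 + 0.099)^3 = $391,304.3478 / 1.327373 = $294,796.01

$294796.01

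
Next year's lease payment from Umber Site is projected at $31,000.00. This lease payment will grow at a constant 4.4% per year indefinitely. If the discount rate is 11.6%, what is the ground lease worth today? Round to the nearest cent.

$430555.56

Growing perpetuity: P = D₁ / (r − g) = $31,000.0000 / (0.116 − 0.044) = $430,555.56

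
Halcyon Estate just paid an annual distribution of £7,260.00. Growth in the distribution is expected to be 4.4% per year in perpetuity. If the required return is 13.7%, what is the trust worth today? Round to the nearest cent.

£81499.35

D₁ = D₀ × (1 + g) = £7,260.00 × 1.044 = £7,579.4400
Growing perpetuity: P = D₁ / (r − g) = £7,579.4400 / (0.137 − 0.044) = £81,499.35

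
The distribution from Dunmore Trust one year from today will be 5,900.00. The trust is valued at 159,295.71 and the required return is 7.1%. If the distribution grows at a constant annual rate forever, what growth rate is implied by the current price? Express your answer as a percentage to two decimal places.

3.40%

P = D₁/(r−g) ⇒ g = r − D₁/P = 0.071 − 5,900.00/159,295.71 = 0.033962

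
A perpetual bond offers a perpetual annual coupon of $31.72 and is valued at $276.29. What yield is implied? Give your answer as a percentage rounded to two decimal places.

P = C/r ⇒ r = C/P = $31.72/$276.29 = 0.114807

11.48%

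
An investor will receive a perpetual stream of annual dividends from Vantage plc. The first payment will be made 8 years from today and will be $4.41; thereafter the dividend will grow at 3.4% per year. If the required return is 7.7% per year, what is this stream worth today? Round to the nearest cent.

Value at end of year 7: C₁ / (r − g) = $4.41 / (0.077 − 0.034) = $102.5581
Discount to today: PV = $102.5581 / (1 + 0.077)^7 = $102.5581 / 1.680776 = $61.02

$61.02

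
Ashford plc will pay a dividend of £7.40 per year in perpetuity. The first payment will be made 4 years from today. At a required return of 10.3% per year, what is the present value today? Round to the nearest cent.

£53.54

Value at end of year 3: C / r = £7.40 / 0.103 = £71.8447
Discount to today: PV = £71.8447 / (1 + 0.103)^3 = £71.8447 / 1.341920 = £53.54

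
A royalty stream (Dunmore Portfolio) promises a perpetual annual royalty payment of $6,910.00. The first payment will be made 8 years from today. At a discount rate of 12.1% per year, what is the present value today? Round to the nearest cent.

Value at end of year 7: C / r = $6,910.00 / 0.121 = $57,107.4380
Discount to today: PV = $57,107.4380 / (1 + 0.121)^7 = $57,107.4380 / 2.224535 = $25,671.63

$25671.63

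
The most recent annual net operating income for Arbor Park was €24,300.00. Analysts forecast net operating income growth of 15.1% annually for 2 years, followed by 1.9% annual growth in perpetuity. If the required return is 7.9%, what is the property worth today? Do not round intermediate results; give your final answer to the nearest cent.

D_1 = 27969.30000
D_2 = 32192.66430
Terminal value at year 2: TV = D_2×(1+g_2)/(r−g_2) = 32804.32492/0.06 = 546738.74869
P_0 = D_1/(1+r)^1 + D_2/(1+r)^2 + TV/(1+r)^2
    = 25921.50139 + 27651.20306 + 469609.59861 = 523182.30306

€523182.30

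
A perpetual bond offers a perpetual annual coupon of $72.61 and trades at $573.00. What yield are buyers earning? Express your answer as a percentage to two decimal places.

12.67%

P = C/r ⇒ r = C/P = $72.61/$573.00 = 0.126719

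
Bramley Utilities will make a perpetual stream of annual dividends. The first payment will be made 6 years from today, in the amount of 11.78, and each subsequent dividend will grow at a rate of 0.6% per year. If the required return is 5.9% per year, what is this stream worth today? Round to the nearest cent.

Value at end of year 5: C₁ / (r − g) = 11.78 / (0.059 − 0.006) = 222.2642
Discount to today: PV = 222.2642 / (1 + 0.059)^5 = 222.2642 / 1.331925 = 166.87

166.87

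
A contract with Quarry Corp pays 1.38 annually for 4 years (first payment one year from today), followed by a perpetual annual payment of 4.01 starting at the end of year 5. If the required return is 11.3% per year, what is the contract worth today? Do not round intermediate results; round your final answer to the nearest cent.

PV of 4-year annuity: 1.38 × [1 − (1+0.113)^−4] / 0.113 = 4.25410
Perpetuity value at year 4: 4.01 / 0.113 = 35.48673
PV of perpetuity: 35.48673 / (1+0.113)^4 = 23.12519
Total PV = 4.25410 + 23.12519 = 27.37928

27.38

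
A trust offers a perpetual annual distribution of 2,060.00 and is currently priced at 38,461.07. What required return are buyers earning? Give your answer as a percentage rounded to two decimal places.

P = C/r ⇒ r = C/P = 2,060.00/38,461.07 = 0.053561

5.36%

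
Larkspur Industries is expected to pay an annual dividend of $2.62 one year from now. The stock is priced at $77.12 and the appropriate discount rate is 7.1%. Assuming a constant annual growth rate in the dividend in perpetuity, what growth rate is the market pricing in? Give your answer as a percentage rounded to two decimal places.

3.70%

P = D₁/(r−g) ⇒ g = r − D₁/P = 0.071 − $2.62/$77.12 = 0.037027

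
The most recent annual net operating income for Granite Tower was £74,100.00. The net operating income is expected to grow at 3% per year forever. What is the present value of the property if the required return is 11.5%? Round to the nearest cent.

£897917.65

D₁ = D₀ × (1 + g) = £74,100.00 × 1.03 = £76,323.0000
Growing perpetuity: P = D₁ / (r − g) = £76,323.0000 / (0.115 − 0.03) = £897,917.65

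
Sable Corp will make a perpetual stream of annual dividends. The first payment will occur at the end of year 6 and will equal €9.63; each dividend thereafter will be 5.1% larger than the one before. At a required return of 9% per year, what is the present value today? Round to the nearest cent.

Value at end of year 5: C₁ / (r − g) = €9.63 / (0.09 − 0.051) = €246.9231
Discount to today: PV = €246.9231 / (1 + 0.09)^5 = €246.9231 / 1.538624 = €160.48

€160.48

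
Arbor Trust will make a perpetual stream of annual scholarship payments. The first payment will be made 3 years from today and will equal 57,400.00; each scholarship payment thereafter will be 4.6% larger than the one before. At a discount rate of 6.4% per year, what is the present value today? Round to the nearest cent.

2816800.77

Value at end of year 2: C₁ / (r − g) = 57,400.00 / (0.064 − 0.046) = 3,188,888.8889
Discount to today: PV = 3,188,888.8889 / (1 + 0.064)^2 = 3,188,888.8889 / 1.132096 = 2,816,800.77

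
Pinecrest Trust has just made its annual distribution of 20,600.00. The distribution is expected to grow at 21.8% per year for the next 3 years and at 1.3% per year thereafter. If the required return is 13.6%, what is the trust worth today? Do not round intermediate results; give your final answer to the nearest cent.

280270.66

D_1 = 25090.80000
D_2 = 30560.59440
D_3 = 37222.80398
Terminal value at year 3: TV = D_3×(1+g_2)/(r−g_2) = 37706.70043/0.123 = 306558.54009
P_0 = D_1/(1+r)^1 + D_2/(1+r)^2 + D_3/(1+r)^3 + TV/(1+r)^3
    = 22086.97183 + 23681.27790 + 25390.66591 + 209111.74447 = 280270.66011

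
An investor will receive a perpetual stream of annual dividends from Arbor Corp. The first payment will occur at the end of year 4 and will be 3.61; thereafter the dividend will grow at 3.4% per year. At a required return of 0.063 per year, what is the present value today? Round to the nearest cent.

103.64

Value at end of year 3: C₁ / (r − g) = 3.61 / (0.063 − 0.034) = 124.4828
Discount to today: PV = 124.4828 / (1 + 0.063)^3 = 124.4828 / 1.201157 = 103.64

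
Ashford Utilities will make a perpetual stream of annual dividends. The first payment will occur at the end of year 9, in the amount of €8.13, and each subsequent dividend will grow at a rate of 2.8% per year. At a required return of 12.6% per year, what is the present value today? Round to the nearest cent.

Value at end of year 8: C₁ / (r − g) = €8.13 / (0.126 − 0.028) = €82.9592
Discount to today: PV = €82.9592 / (1 + 0.126)^8 = €82.9592 / 2.584087 = €32.10

€32.10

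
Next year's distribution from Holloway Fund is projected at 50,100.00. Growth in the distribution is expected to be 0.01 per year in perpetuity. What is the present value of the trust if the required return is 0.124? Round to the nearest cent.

Growing perpetuity: P = D₁ / (r − g) = 50,100.0000 / (0.124 − 0.01) = 439,473.68

439473.68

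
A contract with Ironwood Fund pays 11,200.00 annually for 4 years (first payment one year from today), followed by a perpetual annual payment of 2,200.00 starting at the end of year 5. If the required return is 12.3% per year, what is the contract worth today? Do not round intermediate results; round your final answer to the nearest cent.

45050.50

PV of 4-year annuity: 11,200.00 × [1 − (1+0.123)^−4] / 0.123 = 33804.48561
Perpetuity value at year 4: 2,200.00 / 0.123 = 17886.17886
PV of perpetuity: 17886.17886 / (1+0.123)^4 = 11246.01205
Total PV = 33804.48561 + 11246.01205 = 45050.49766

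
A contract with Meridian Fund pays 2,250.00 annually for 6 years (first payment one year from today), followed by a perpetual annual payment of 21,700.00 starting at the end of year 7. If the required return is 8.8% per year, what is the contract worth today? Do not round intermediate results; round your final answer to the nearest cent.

158817.06

PV of 6-year annuity: 2,250.00 × [1 − (1+0.088)^−6] / 0.088 = 10153.78717
Perpetuity value at year 6: 21,700.00 / 0.088 = 246590.90909
PV of perpetuity: 246590.90909 / (1+0.088)^6 = 148663.27281
Total PV = 10153.78717 + 148663.27281 = 158817.05998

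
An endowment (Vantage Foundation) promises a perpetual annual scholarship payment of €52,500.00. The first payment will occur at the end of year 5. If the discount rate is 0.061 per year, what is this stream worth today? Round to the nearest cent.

Value at end of year 4: C / r = €52,500.00 / 0.061 = €860,655.7377
Discount to today: PV = €860,655.7377 / (1 + 0.061)^4 = €860,655.7377 / 1.267248 = €679,153.48

€679153.48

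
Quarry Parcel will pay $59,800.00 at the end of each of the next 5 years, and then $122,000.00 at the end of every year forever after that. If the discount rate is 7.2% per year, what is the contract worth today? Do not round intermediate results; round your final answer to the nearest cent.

$1440772.08

PV of 5-year annuity: $59,800.00 × [1 − (1+0.072)^−5] / 0.072 = 243884.36666
Perpetuity value at year 5: $122,000.00 / 0.072 = 1694444.44444
PV of perpetuity: 1694444.44444 / (1+0.072)^5 = 1196887.70979
Total PV = 243884.36666 + 1196887.70979 = 1440772.07645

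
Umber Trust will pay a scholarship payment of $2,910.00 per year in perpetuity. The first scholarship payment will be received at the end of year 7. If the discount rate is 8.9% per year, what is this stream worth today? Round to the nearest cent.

Value at end of year 6: C / r = $2,910.00 / 0.089 = $32,696.6292
Discount to today: PV = $32,696.6292 / (1 + 0.089)^6 = $32,696.6292 / 1.667890 = $19,603.59

$19603.59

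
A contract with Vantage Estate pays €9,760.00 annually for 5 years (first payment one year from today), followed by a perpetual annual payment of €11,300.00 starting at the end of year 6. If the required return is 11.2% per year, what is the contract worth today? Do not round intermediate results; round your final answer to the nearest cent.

€95229.70

PV of 5-year annuity: €9,760.00 × [1 − (1+0.112)^−5] / 0.112 = 35891.20631
Perpetuity value at year 5: €11,300.00 / 0.112 = 100892.85714
PV of perpetuity: 100892.85714 / (1+0.112)^5 = 59338.48919
Total PV = 35891.20631 + 59338.48919 = 95229.69549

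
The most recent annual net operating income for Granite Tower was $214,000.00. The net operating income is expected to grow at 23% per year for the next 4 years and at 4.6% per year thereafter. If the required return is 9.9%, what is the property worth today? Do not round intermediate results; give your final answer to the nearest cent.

$7770077.78

D_1 = 263220.00000
D_2 = 323760.60000
D_3 = 398225.53800
D_4 = 489817.41174
Terminal value at year 4: TV = D_4×(1+g_2)/(r−g_2) = 512349.01268/0.053 = 9666962.50340
P_0 = D_1/(1+r)^1 + D_2/(1+r)^2 + D_3/(1+r)^3 + D_4/(1+r)^4 + TV/(1+r)^4
    = 239508.64422 + 268057.90027 + 300010.20685 + 335771.20512 + 6626729.82177 = 7770077.77823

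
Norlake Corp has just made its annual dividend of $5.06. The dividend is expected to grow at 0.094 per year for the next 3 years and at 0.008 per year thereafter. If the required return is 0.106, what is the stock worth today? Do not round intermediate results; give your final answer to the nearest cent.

$65.22

D_1 = 5.53564
D_2 = 6.05599
D_3 = 6.62525
Terminal value at year 3: TV = D_3×(1+g_2)/(r−g_2) = 6.67826/0.098 = 68.14546
P_0 = D_1/(1+r)^1 + D_2/(1+r)^2 + D_3/(1+r)^3 + TV/(1+r)^3
    = 5.00510 + 4.95079 + 4.89708 + 50.36995 = 65.22293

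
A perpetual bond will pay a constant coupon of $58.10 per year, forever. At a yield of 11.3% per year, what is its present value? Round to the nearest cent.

Level perpetuity: PV = C / r = $58.10 / 0.113 = $514.16

$514.16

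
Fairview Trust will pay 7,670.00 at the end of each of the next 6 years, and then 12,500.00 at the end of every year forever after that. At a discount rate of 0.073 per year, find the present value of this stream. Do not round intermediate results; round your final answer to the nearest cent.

148422.17

PV of 6-year annuity: 7,670.00 × [1 − (1+0.073)^−6] / 0.073 = 36223.21292
Perpetuity value at year 6: 12,500.00 / 0.073 = 171232.87671
PV of perpetuity: 171232.87671 / (1+0.073)^6 = 112198.95735
Total PV = 36223.21292 + 112198.95735 = 148422.17027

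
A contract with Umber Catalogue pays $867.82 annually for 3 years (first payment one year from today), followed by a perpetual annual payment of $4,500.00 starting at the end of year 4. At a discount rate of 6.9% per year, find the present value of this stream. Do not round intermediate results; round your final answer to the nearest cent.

PV of 3-year annuity: $867.82 × [1 − (1+0.069)^−3] / 0.069 = 2281.60132
Perpetuity value at year 3: $4,500.00 / 0.069 = 65217.39130
PV of perpetuity: 65217.39130 / (1+0.069)^3 = 53386.35959
Total PV = 2281.60132 + 53386.35959 = 55667.96091

$55667.96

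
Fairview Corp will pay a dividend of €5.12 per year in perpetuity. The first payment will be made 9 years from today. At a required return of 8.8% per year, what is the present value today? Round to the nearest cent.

€29.63

Value at end of year 8: C / r = €5.12 / 0.088 = €58.1818
Discount to today: PV = €58.1818 / (1 + 0.088)^8 = €58.1818 / 1.963501 = €29.63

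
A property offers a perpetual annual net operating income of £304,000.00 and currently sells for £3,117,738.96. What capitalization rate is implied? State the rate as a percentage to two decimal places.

P = C/r ⇒ r = C/P = £304,000.00/£3,117,738.96 = 0.097507

9.75%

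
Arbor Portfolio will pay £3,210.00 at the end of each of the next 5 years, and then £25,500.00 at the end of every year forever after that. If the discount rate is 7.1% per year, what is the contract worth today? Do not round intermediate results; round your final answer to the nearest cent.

£268005.72

PV of 5-year annuity: £3,210.00 × [1 − (1+0.071)^−5] / 0.071 = 13126.46812
Perpetuity value at year 5: £25,500.00 / 0.071 = 359154.92958
PV of perpetuity: 359154.92958 / (1+0.071)^5 = 254879.24826
Total PV = 13126.46812 + 254879.24826 = 268005.71638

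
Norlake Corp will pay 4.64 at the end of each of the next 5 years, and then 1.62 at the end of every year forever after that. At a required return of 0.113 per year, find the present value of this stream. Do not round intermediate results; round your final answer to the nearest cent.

PV of 5-year annuity: 4.64 × [1 − (1+0.113)^−5] / 0.113 = 17.02033
Perpetuity value at year 5: 1.62 / 0.113 = 14.33628
PV of perpetuity: 14.33628 / (1+0.113)^5 = 8.39384
Total PV = 17.02033 + 8.39384 = 25.41417

25.41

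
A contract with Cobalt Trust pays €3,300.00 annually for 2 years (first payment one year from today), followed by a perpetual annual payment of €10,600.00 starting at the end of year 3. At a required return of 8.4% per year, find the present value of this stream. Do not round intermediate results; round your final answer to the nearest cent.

PV of 2-year annuity: €3,300.00 × [1 − (1+0.084)^−2] / 0.084 = 5852.65724
Perpetuity value at year 2: €10,600.00 / 0.084 = 126190.47619
PV of perpetuity: 126190.47619 / (1+0.084)^2 = 107391.03174
Total PV = 5852.65724 + 107391.03174 = 113243.68897

€113243.69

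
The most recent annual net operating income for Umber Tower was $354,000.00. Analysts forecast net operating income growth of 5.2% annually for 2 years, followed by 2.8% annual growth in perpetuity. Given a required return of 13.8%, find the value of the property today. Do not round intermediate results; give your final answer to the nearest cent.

$3456926.79

D_1 = 372408.00000
D_2 = 391773.21600
Terminal value at year 2: TV = D_2×(1+g_2)/(r−g_2) = 402742.86605/0.11 = 3661298.78225
P_0 = D_1/(1+r)^1 + D_2/(1+r)^2 + TV/(1+r)^2
    = 327247.80316 + 302517.30134 + 2827161.68891 = 3456926.79342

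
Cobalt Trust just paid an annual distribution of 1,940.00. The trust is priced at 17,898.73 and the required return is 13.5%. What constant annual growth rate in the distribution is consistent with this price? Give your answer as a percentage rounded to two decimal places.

2.40%

P = D₀(1+g)/(r−g) ⇒ P(r−g) = D₀(1+g) ⇒ g(P+D₀) = P·r − D₀
g = (P·r − D₀)/(P + D₀) = (17,898.73×0.135 − 1,940.00) / (17,898.73 + 1,940.00) = 0.024010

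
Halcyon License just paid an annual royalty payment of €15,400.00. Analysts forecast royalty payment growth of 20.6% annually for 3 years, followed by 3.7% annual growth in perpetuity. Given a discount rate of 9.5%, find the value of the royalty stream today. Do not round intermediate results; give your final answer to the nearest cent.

€424065.85

D_1 = 18572.40000
D_2 = 22398.31440
D_3 = 27012.36717
Terminal value at year 3: TV = D_3×(1+g_2)/(r−g_2) = 28011.82475/0.058 = 482962.49572
P_0 = D_1/(1+r)^1 + D_2/(1+r)^2 + D_3/(1+r)^3 + TV/(1+r)^3
    = 16961.09589 + 18680.43986 + 20574.07349 + 367850.24493 = 424065.85416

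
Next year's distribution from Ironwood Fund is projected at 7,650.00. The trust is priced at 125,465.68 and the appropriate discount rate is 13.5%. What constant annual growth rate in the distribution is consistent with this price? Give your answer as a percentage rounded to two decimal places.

7.40%

P = D₁/(r−g) ⇒ g = r − D₁/P = 0.135 − 7,650.00/125,465.68 = 0.074027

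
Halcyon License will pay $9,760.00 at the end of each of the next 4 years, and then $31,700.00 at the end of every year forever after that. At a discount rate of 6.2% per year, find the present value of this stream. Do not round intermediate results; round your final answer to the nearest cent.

$435612.78

PV of 4-year annuity: $9,760.00 × [1 − (1+0.062)^−4] / 0.062 = 33665.12231
Perpetuity value at year 4: $31,700.00 / 0.062 = 511290.32258
PV of perpetuity: 511290.32258 / (1+0.062)^4 = 401947.66097
Total PV = 33665.12231 + 401947.66097 = 435612.78328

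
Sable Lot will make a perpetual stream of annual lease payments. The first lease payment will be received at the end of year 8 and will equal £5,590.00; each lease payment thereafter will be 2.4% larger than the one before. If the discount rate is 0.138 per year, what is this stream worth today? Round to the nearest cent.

£19838.60

Value at end of year 7: C₁ / (r − g) = £5,590.00 / (0.138 − 0.024) = £49,035.0877
Discount to today: PV = £49,035.0877 / (1 + 0.138)^7 = £49,035.0877 / 2.471700 = £19,838.60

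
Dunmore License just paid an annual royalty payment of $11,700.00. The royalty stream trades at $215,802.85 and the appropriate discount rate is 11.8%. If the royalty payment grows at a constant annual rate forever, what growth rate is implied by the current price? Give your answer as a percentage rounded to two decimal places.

P = D₀(1+g)/(r−g) ⇒ P(r−g) = D₀(1+g) ⇒ g(P+D₀) = P·r − D₀
g = (P·r − D₀)/(P + D₀) = ($215,802.85×0.118 − $11,700.00) / ($215,802.85 + $11,700.00) = 0.060504

6.05%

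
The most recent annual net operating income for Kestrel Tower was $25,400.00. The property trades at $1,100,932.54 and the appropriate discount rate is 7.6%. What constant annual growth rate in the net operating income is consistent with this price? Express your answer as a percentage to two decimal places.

P = D₀(1+g)/(r−g) ⇒ P(r−g) = D₀(1+g) ⇒ g(P+D₀) = P·r − D₀
g = (P·r − D₀)/(P + D₀) = ($1,100,932.54×0.076 − $25,400.00) / ($1,100,932.54 + $25,400.00) = 0.051735

5.17%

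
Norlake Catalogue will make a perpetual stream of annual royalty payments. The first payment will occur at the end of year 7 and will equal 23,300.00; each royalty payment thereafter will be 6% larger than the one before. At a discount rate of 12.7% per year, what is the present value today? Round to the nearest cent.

169721.80

Value at end of year 6: C₁ / (r − g) = 23,300.00 / (0.127 − 0.06) = 347,761.1940
Discount to today: PV = 347,761.1940 / (1 + 0.127)^6 = 347,761.1940 / 2.049007 = 169,721.80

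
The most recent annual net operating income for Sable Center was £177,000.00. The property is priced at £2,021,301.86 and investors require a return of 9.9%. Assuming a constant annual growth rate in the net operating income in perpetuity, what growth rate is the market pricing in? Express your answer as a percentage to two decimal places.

P = D₀(1+g)/(r−g) ⇒ P(r−g) = D₀(1+g) ⇒ g(P+D₀) = P·r − D₀
g = (P·r − D₀)/(P + D₀) = (£2,021,301.86×0.099 − £177,000.00) / (£2,021,301.86 + £177,000.00) = 0.010512

1.05%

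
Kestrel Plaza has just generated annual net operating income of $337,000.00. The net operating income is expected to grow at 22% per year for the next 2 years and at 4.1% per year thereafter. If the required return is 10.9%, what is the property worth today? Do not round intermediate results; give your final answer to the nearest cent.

$7022069.70

D_1 = 411140.00000
D_2 = 501590.80000
Terminal value at year 2: TV = D_2×(1+g_2)/(r−g_2) = 522156.02280/0.068 = 7678765.04118
P_0 = D_1/(1+r)^1 + D_2/(1+r)^2 + TV/(1+r)^2
    = 370730.38774 + 407836.85576 + 6243502.45363 = 7022069.69713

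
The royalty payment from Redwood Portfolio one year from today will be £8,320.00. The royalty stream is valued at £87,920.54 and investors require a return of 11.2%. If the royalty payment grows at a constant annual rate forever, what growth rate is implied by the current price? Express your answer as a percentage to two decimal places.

P = D₁/(r−g) ⇒ g = r − D₁/P = 0.112 − £8,320.00/£87,920.54 = 0.017369

1.74%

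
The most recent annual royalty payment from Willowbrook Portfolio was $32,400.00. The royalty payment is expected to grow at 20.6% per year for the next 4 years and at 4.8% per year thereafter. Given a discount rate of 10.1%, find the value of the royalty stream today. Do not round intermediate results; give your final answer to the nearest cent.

$1085885.28

D_1 = 39074.40000
D_2 = 47123.72640
D_3 = 56831.21404
D_4 = 68538.44413
Terminal value at year 4: TV = D_4×(1+g_2)/(r−g_2) = 71828.28945/0.053 = 1355250.74431
P_0 = D_1/(1+r)^1 + D_2/(1+r)^2 + D_3/(1+r)^3 + D_4/(1+r)^4 + TV/(1+r)^4
    = 35489.91826 + 38874.51537 + 42581.89421 + 46642.83780 + 922296.11357 = 1085885.27921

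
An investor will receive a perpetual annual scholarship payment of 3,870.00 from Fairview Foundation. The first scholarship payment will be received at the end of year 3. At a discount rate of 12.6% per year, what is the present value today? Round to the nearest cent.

24224.99

Value at end of year 2: C / r = 3,870.00 / 0.126 = 30,714.2857
Discount to today: PV = 30,714.2857 / (1 + 0.126)^2 = 30,714.2857 / 1.267876 = 24,224.99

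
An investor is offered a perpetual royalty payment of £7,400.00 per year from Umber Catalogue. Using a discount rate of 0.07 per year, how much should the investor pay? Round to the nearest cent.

£105714.29

Level perpetuity: PV = C / r = £7,400.00 / 0.07 = £105,714.29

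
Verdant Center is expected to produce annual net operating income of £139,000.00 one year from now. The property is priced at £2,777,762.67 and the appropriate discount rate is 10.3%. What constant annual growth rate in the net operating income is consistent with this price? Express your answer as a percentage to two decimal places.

P = D₁/(r−g) ⇒ g = r − D₁/P = 0.103 − £139,000.00/£2,777,762.67 = 0.052960

5.30%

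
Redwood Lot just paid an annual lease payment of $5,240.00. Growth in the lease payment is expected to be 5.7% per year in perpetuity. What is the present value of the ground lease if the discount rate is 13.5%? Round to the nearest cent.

D₁ = D₀ × (1 + g) = $5,240.00 × 1.057 = $5,538.6800
Growing perpetuity: P = D₁ / (r − g) = $5,538.6800 / (0.135 − 0.057) = $71,008.72

$71008.72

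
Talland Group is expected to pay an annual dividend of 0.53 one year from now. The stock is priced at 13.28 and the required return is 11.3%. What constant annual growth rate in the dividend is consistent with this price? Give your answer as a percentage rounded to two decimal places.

7.31%

P = D₁/(r−g) ⇒ g = r − D₁/P = 0.113 − 0.53/13.28 = 0.073090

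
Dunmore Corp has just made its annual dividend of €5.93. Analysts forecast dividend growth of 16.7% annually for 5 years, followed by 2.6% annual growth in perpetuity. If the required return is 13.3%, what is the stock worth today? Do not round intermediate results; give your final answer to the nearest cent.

D_1 = 6.92031
D_2 = 8.07600
D_3 = 9.42469
D_4 = 10.99862
D_5 = 12.83539
Terminal value at year 5: TV = D_5×(1+g_2)/(r−g_2) = 13.16911/0.107 = 123.07577
P_0 = D_1/(1+r)^1 + D_2/(1+r)^2 + D_3/(1+r)^3 + D_4/(1+r)^4 + D_5/(1+r)^5 + TV/(1+r)^5
    = 6.10795 + 6.29124 + 6.48004 + 6.67450 + 6.87479 + 65.92088 = 98.34940

€98.35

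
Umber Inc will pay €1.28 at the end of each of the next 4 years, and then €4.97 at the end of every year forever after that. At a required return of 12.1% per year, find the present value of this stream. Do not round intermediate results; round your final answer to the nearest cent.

PV of 4-year annuity: €1.28 × [1 − (1+0.121)^−4] / 0.121 = 3.87963
Perpetuity value at year 4: €4.97 / 0.121 = 41.07438
PV of perpetuity: 41.07438 / (1+0.121)^4 = 26.01049
Total PV = 3.87963 + 26.01049 = 29.89013

€29.89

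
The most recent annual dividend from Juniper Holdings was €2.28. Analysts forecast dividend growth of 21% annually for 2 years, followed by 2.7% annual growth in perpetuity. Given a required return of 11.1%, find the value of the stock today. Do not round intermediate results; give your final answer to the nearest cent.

D_1 = 2.75880
D_2 = 3.33815
Terminal value at year 2: TV = D_2×(1+g_2)/(r−g_2) = 3.42828/0.084 = 40.81283
P_0 = D_1/(1+r)^1 + D_2/(1+r)^2 + TV/(1+r)^2
    = 2.48317 + 2.70444 + 33.06501 = 38.25262

€38.25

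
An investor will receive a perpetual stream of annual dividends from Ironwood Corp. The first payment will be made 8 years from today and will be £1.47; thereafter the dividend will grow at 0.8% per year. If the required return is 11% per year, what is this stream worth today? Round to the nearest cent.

£6.94

Value at end of year 7: C₁ / (r − g) = £1.47 / (0.11 − 0.008) = £14.4118
Discount to today: PV = £14.4118 / (1 + 0.11)^7 = £14.4118 / 2.076160 = £6.94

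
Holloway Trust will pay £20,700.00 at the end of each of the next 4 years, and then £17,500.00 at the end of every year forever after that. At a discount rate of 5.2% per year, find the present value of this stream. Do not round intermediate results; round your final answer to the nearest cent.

£347832.98

PV of 4-year annuity: £20,700.00 × [1 − (1+0.052)^−4] / 0.052 = 73061.44586
Perpetuity value at year 4: £17,500.00 / 0.052 = 336538.46154
PV of perpetuity: 336538.46154 / (1+0.052)^4 = 274771.53871
Total PV = 73061.44586 + 274771.53871 = 347832.98457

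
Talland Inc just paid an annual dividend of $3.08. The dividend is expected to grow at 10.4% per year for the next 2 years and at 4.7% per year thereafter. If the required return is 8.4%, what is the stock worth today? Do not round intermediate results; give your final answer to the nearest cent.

D_1 = 3.40032
D_2 = 3.75395
Terminal value at year 2: TV = D_2×(1+g_2)/(r−g_2) = 3.93039/0.037 = 106.22673
P_0 = D_1/(1+r)^1 + D_2/(1+r)^2 + TV/(1+r)^2
    = 3.13683 + 3.19470 + 90.40142 = 96.73295

$96.73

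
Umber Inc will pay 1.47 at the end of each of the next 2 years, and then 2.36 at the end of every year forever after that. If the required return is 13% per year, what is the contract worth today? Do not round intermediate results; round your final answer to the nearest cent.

16.67

PV of 2-year annuity: 1.47 × [1 − (1+0.13)^−2] / 0.13 = 2.45211
Perpetuity value at year 2: 2.36 / 0.13 = 18.15385
PV of perpetuity: 18.15385 / (1+0.13)^2 = 14.21712
Total PV = 2.45211 + 14.21712 = 16.66923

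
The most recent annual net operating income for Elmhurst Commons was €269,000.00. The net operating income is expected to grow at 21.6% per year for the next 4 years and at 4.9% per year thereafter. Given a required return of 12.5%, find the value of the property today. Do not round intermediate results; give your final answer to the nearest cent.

€6379935.95

D_1 = 327104.00000
D_2 = 397758.46400
D_3 = 483674.29222
D_4 = 588147.93934
Terminal value at year 4: TV = D_4×(1+g_2)/(r−g_2) = 616967.18837/0.076 = 8117989.32069
P_0 = D_1/(1+r)^1 + D_2/(1+r)^2 + D_3/(1+r)^3 + D_4/(1+r)^4 + TV/(1+r)^4
    = 290759.11111 + 314278.29254 + 339699.91443 + 367177.86306 + 5068020.76780 = 6379935.94895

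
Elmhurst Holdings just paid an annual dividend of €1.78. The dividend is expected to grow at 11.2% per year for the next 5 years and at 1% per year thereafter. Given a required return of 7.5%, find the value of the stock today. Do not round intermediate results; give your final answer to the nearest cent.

D_1 = 1.97936
D_2 = 2.20105
D_3 = 2.44757
D_4 = 2.72169
D_5 = 3.02652
Terminal value at year 5: TV = D_5×(1+g_2)/(r−g_2) = 3.05679/0.065 = 47.02751
P_0 = D_1/(1+r)^1 + D_2/(1+r)^2 + D_3/(1+r)^3 + D_4/(1+r)^4 + D_5/(1+r)^5 + TV/(1+r)^5
    = 1.84127 + 1.90464 + 1.97019 + 2.03801 + 2.10815 + 32.75742 = 42.61967

€42.62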